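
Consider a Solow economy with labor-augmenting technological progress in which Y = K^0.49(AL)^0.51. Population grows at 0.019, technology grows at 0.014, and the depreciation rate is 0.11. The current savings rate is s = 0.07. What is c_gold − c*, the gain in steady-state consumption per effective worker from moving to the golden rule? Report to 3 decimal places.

Δc ≈ 1.197

Break-even investment rate: n + g + δ = 0.019 + 0.014 + 0.11 = 0.143.
Current steady state (s = 0.07): k* = (0.07/0.143)^(1/0.51) ≈ 0.2464, y* = 0.2464^0.49 ≈ 0.5034, c* = (1−0.07)·0.5034 ≈ 0.4682.
At the golden rule the marginal product of capital equals n+g+δ: 0.49·k^(0.49−1) = 0.143. Solving, k_gold = (0.49/0.143)^(1/0.51) ≈ 11.1878.
y_gold = 11.1878^0.49 ≈ 3.2650, c_gold = y_gold − 0.143·k_gold ≈ 1.6652.
Gain: Δc = 1.6652 − 0.4682 ≈ 1.1970.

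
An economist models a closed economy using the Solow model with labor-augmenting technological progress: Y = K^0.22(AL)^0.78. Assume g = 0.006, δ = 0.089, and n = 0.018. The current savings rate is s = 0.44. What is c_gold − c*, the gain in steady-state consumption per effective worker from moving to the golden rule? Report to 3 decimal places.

Δc ≈ 0.120

Break-even investment rate: n + g + δ = 0.018 + 0.006 + 0.089 = 0.113.
Current steady state (s = 0.44): k* = (0.44/0.113)^(1/0.78) ≈ 5.7133, y* = 5.7133^0.22 ≈ 1.4673, c* = (1−0.44)·1.4673 ≈ 0.8217.
Maximizing c = f(k) − (n+g+δ)·k gives f'(k) = n+g+δ, i.e. 0.22·k^(0.22−1) = 0.113, so k_gold = (0.22/0.113)^(1/0.78) ≈ 2.3494.
y_gold = 2.3494^0.22 ≈ 1.2067, c_gold = y_gold − 0.113·k_gold ≈ 0.9412.
Gain: Δc = 0.9412 − 0.8217 ≈ 0.1196.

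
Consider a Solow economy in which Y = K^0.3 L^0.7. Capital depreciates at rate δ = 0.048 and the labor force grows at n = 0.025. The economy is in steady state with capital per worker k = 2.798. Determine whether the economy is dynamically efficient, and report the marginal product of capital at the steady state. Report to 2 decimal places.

The effective depreciation rate is n + δ = 0.025 + 0.048 = 0.073.
MPK = 0.3·k^(0.3−1) = 0.3·2.798^(-0.7) ≈ 0.1460.
MPK > 0.073, so the economy is dynamically efficient (under-saving).

dynamically efficient; MPK ≈ 0.15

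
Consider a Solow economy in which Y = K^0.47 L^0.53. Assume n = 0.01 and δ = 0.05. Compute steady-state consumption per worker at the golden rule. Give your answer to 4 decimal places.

c_gold ≈ 3.2887

Capital per worker breaks even when investment replaces (n + δ)·k; here n + δ = 0.06.
Golden rule sets MPK = n+δ: 0.47·k^(0.47−1) = 0.06, so k_gold = (0.47/0.06)^(1/0.53) ≈ 48.6062.
y_gold = 48.6062^0.47 ≈ 6.2050.
c_gold = y_gold − (n+δ)·k_gold = 6.2050 − 0.06·48.6062 ≈ 3.2887.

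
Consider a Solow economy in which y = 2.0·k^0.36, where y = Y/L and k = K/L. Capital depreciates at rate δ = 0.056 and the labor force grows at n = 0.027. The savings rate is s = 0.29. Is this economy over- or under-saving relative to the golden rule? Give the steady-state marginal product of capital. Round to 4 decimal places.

under-saving; MPK ≈ 0.1030

n + δ = 0.027 + 0.056 = 0.083.
Steady-state k*: s·A·k^0.36 = 0.083·k gives k* = (0.29·2.0/0.083)^(1/0.64) ≈ 20.8592.
MPK = 0.36·2.0·20.8592^(-0.64) ≈ 0.1030.
MPK > n+δ = 0.083, so the economy is dynamically efficient (under-saving).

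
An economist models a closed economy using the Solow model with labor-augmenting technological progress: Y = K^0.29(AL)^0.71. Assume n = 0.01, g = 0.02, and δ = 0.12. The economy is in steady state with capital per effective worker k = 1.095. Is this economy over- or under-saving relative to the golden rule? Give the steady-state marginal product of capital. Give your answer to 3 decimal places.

under-saving; MPK ≈ 0.272

The effective depreciation rate is n + g + δ = 0.01 + 0.02 + 0.12 = 0.15.
MPK = 0.29·k^(0.29−1) = 0.29·1.095^(-0.71) ≈ 0.2719.
MPK > 0.15, so the economy is dynamically efficient (under-saving).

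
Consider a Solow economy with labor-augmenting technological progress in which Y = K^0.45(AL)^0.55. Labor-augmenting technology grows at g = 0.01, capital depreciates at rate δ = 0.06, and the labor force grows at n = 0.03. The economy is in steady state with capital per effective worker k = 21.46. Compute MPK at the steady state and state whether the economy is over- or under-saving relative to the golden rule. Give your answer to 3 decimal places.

The effective depreciation rate is n + g + δ = 0.03 + 0.01 + 0.06 = 0.1.
MPK = 0.45·k^(0.45−1) = 0.45·21.46^(-0.55) ≈ 0.0833.
MPK < 0.1, so the economy is dynamically inefficient (over-saving).

over-saving; MPK ≈ 0.083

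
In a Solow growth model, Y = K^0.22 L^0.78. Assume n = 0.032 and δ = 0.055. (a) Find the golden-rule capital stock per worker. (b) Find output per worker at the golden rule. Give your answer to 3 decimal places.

(a) k_gold ≈ 3.285; (b) y_gold ≈ 1.299

Capital per worker breaks even when investment replaces (n + δ)·k; here n + δ = 0.087.
At the golden rule the marginal product of capital equals n+δ: 0.22·k^(0.22−1) = 0.087. Solving, k_gold = (0.22/0.087)^(1/0.78) ≈ 3.2851.
y_gold = 3.2851^0.22 ≈ 1.2991.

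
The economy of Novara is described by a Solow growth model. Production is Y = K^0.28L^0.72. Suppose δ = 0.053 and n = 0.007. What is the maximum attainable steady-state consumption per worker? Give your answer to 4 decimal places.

The effective depreciation rate is n + δ = 0.007 + 0.053 = 0.06.
At the golden rule the marginal product of capital equals n+δ: 0.28·k^(0.28−1) = 0.06. Solving, k_gold = (0.28/0.06)^(1/0.72) ≈ 8.4952.
y_gold = 8.4952^0.28 ≈ 1.8204.
c_gold = y_gold − (n+δ)·k_gold = 1.8204 − 0.06·8.4952 ≈ 1.3107.

c_gold ≈ 1.3107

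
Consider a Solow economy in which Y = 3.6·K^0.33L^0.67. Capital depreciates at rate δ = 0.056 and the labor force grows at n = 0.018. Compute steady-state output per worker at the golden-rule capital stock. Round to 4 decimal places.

y_gold ≈ 14.1286

Break-even investment rate: n + δ = 0.018 + 0.056 = 0.074.
At the golden rule the marginal product of capital equals n+δ: 0.33·3.6·k^(0.33−1) = 0.074. Solving, k_gold = (0.33·3.6/0.074)^(1/0.67) ≈ 63.0057.
Output: y_gold = 3.6·k_gold^0.33 = 3.6·63.0057^0.33 ≈ 14.1286.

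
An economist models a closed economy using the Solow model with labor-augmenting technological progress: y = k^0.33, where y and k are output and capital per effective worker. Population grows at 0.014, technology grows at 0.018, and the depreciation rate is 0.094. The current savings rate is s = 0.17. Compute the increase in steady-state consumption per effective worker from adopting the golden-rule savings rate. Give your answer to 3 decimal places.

The effective depreciation rate is n + g + δ = 0.014 + 0.018 + 0.094 = 0.126.
Current steady state (s = 0.17): k* = (0.17/0.126)^(1/0.67) ≈ 1.5637, y* = 1.5637^0.33 ≈ 1.1590, c* = (1−0.17)·1.1590 ≈ 0.9619.
At the golden rule the marginal product of capital equals n+g+δ: 0.33·k^(0.33−1) = 0.126. Solving, k_gold = (0.33/0.126)^(1/0.67) ≈ 4.2082.
y_gold = 4.2082^0.33 ≈ 1.6068, c_gold = y_gold − 0.126·k_gold ≈ 1.0765.
Gain: Δc = 1.0765 − 0.9619 ≈ 0.1146.

Δc ≈ 0.115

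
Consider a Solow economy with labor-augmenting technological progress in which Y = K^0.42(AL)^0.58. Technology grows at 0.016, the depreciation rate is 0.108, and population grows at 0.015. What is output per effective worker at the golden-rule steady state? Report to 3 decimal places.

y_gold ≈ 2.227

n + g + δ = 0.015 + 0.016 + 0.108 = 0.139.
Maximizing c = f(k) − (n+g+δ)·k gives f'(k) = n+g+δ, i.e. 0.42·k^(0.42−1) = 0.139, so k_gold = (0.42/0.139)^(1/0.58) ≈ 6.7296.
Output: y_gold = k_gold^0.42 = 6.7296^0.42 ≈ 2.2272.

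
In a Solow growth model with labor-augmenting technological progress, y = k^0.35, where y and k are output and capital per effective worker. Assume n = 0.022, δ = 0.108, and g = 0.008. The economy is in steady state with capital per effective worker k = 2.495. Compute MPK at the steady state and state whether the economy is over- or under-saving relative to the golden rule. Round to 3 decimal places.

The effective depreciation rate is n + g + δ = 0.022 + 0.008 + 0.108 = 0.138.
MPK = 0.35·k^(0.35−1) = 0.35·2.495^(-0.65) ≈ 0.1932.
MPK > 0.138, so the economy is dynamically efficient (under-saving).

under-saving; MPK ≈ 0.193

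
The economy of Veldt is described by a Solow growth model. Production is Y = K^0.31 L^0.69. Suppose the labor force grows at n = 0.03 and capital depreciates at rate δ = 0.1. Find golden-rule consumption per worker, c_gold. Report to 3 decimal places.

Capital per worker breaks even when investment replaces (n + δ)·k; here n + δ = 0.13.
Golden rule sets MPK = n+δ: 0.31·k^(0.31−1) = 0.13, so k_gold = (0.31/0.13)^(1/0.69) ≈ 3.5236.
y_gold = 3.5236^0.31 ≈ 1.4776.
c_gold = y_gold − (n+δ)·k_gold = 1.4776 − 0.13·3.5236 ≈ 1.0196.

c_gold ≈ 1.020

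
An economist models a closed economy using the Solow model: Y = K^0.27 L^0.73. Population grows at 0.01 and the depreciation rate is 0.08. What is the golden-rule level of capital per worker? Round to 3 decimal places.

Break-even investment rate: n + δ = 0.01 + 0.08 = 0.09.
Golden rule sets MPK = n+δ: 0.27·k^(0.27−1) = 0.09, so k_gold = (0.27/0.09)^(1/0.73) ≈ 4.5039.

k_gold ≈ 4.504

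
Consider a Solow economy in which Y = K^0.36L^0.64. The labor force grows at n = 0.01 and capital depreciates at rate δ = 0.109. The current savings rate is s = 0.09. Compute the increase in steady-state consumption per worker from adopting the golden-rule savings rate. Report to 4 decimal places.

Break-even investment rate: n + δ = 0.01 + 0.109 = 0.119.
Current steady state (s = 0.09): k* = (0.09/0.119)^(1/0.64) ≈ 0.6463, y* = 0.6463^0.36 ≈ 0.8546, c* = (1−0.09)·0.8546 ≈ 0.7777.
At the golden rule the marginal product of capital equals n+δ: 0.36·k^(0.36−1) = 0.119. Solving, k_gold = (0.36/0.119)^(1/0.64) ≈ 5.6387.
y_gold = 5.6387^0.36 ≈ 1.8639, c_gold = y_gold − 0.119·k_gold ≈ 1.1929.
Gain: Δc = 1.1929 − 0.7777 ≈ 0.4152.

Δc ≈ 0.4152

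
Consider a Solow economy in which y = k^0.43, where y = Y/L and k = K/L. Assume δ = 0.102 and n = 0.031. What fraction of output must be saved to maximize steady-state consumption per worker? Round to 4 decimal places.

The effective depreciation rate is n + δ = 0.031 + 0.102 = 0.133.
At the golden rule MPK = n+δ, and in any Cobb-Douglas steady state s = (n+δ)·k/y = MPK·k/y = capital's share 0.43.

s_gold = 0.4300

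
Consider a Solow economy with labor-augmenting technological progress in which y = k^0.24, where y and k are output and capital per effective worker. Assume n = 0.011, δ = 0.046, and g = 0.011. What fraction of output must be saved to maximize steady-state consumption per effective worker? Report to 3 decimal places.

Break-even investment rate: n + g + δ = 0.011 + 0.011 + 0.046 = 0.068.
At the golden rule MPK = n+g+δ, and in any Cobb-Douglas steady state s = (n+g+δ)·k/y = MPK·k/y = capital's share 0.24.

s_gold = 0.240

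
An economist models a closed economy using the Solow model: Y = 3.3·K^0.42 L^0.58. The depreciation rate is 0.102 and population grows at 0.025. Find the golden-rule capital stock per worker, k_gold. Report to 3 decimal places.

k_gold ≈ 61.601

Break-even investment rate: n + δ = 0.025 + 0.102 = 0.127.
Golden rule sets MPK = n+δ: 0.42·3.3·k^(0.42−1) = 0.127, so k_gold = (0.42·3.3/0.127)^(1/0.58) ≈ 61.6007.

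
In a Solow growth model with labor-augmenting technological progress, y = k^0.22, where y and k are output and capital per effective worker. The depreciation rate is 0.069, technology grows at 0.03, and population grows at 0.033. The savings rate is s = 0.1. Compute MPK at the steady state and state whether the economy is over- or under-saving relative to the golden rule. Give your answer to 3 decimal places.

Capital per effective worker breaks even when investment replaces (n + g + δ)·k; here n + g + δ = 0.132.
Steady-state k*: s·k^0.22 = 0.132·k gives k* = (0.1/0.132)^(1/0.78) ≈ 0.7005.
MPK = 0.22·0.7005^(-0.78) ≈ 0.2904.
MPK > n+g+δ = 0.132, so the economy is dynamically efficient (under-saving).

under-saving; MPK ≈ 0.290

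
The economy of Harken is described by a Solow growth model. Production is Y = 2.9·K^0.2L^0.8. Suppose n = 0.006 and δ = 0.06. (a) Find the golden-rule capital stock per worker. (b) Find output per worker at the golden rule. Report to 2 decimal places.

Capital per worker breaks even when investment replaces (n + δ)·k; here n + δ = 0.066.
Setting f'(k) = n+δ gives 0.2·2.9·k^(0.2−1) = 0.066, hence k_gold = (0.2·2.9/0.066)^(1/0.8) ≈ 15.1306.
y_gold = 2.9·15.1306^0.2 ≈ 4.9931.

(a) k_gold ≈ 15.13; (b) y_gold ≈ 4.99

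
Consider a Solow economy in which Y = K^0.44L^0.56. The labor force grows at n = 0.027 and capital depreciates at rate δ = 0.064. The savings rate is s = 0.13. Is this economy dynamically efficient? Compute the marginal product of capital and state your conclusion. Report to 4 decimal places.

dynamically efficient; MPK ≈ 0.3080

Break-even investment rate: n + δ = 0.027 + 0.064 = 0.091.
Steady-state k*: s·k^0.44 = 0.091·k gives k* = (0.13/0.091)^(1/0.56) ≈ 1.8906.
MPK = 0.44·1.8906^(-0.56) ≈ 0.3080.
MPK > n+δ = 0.091, so the economy is dynamically efficient (under-saving).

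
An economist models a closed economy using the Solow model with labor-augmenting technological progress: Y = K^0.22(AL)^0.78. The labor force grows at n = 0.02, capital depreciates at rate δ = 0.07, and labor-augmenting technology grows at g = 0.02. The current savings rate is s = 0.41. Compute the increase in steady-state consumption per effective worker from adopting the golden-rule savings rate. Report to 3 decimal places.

Δc ≈ 0.093

Break-even investment rate: n + g + δ = 0.02 + 0.02 + 0.07 = 0.11.
Current steady state (s = 0.41): k* = (0.41/0.11)^(1/0.78) ≈ 5.4020, y* = 5.4020^0.22 ≈ 1.4493, c* = (1−0.41)·1.4493 ≈ 0.8551.
Maximizing c = f(k) − (n+g+δ)·k gives f'(k) = n+g+δ, i.e. 0.22·k^(0.22−1) = 0.11, so k_gold = (0.22/0.11)^(1/0.78) ≈ 2.4318.
y_gold = 2.4318^0.22 ≈ 1.2159, c_gold = y_gold − 0.11·k_gold ≈ 0.9484.
Gain: Δc = 0.9484 − 0.8551 ≈ 0.0933.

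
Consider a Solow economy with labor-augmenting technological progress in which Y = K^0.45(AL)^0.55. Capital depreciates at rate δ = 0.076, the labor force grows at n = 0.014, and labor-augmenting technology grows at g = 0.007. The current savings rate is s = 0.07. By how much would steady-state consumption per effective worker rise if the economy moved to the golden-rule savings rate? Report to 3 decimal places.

Δc ≈ 1.218

Capital per effective worker breaks even when investment replaces (n + g + δ)·k; here n + g + δ = 0.097.
Current steady state (s = 0.07): k* = (0.07/0.097)^(1/0.55) ≈ 0.5526, y* = 0.5526^0.45 ≈ 0.7657, c* = (1−0.07)·0.7657 ≈ 0.7121.
Golden rule sets MPK = n+g+δ: 0.45·k^(0.45−1) = 0.097, so k_gold = (0.45/0.097)^(1/0.55) ≈ 16.2821.
y_gold = 16.2821^0.45 ≈ 3.5097, c_gold = y_gold − 0.097·k_gold ≈ 1.9303.
Gain: Δc = 1.9303 − 0.7121 ≈ 1.2182.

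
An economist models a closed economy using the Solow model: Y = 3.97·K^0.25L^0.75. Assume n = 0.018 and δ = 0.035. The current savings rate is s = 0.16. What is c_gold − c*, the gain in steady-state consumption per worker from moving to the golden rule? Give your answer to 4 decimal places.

The effective depreciation rate is n + δ = 0.018 + 0.035 = 0.053.
Current steady state (s = 0.16): k* = (0.16·3.97/0.053)^(1/0.75) ≈ 27.4271, y* = 3.97·27.4271^0.25 ≈ 9.0852, c* = (1−0.16)·9.0852 ≈ 7.6316.
At the golden rule the marginal product of capital equals n+δ: 0.25·3.97·k^(0.25−1) = 0.053. Solving, k_gold = (0.25·3.97/0.053)^(1/0.75) ≈ 49.7286.
y_gold = 3.97·49.7286^0.25 ≈ 10.5425, c_gold = y_gold − 0.053·k_gold ≈ 7.9068.
Gain: Δc = 7.9068 − 7.6316 ≈ 0.2753.

Δc ≈ 0.2753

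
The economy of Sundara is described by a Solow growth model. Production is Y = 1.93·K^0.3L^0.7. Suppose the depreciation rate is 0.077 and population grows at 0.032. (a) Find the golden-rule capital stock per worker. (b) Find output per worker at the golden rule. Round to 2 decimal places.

(a) k_gold ≈ 10.87; (b) y_gold ≈ 3.95

Break-even investment rate: n + δ = 0.032 + 0.077 = 0.109.
Setting f'(k) = n+δ gives 0.3·1.93·k^(0.3−1) = 0.109, hence k_gold = (0.3·1.93/0.109)^(1/0.7) ≈ 10.8661.
y_gold = 1.93·10.8661^0.3 ≈ 3.9480.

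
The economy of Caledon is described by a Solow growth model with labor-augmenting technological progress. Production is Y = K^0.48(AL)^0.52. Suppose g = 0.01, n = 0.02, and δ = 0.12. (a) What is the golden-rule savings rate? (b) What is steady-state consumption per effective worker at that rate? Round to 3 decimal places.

(a) s_gold = 0.480; (b) c_gold ≈ 1.522

n + g + δ = 0.02 + 0.01 + 0.12 = 0.15.
For Cobb-Douglas, s_gold equals capital's share: s_gold = 0.48.
At the golden rule the marginal product of capital equals n+g+δ: 0.48·k^(0.48−1) = 0.15. Solving, k_gold = (0.48/0.15)^(1/0.52) ≈ 9.3636.
y_gold = 9.3636^0.48 ≈ 2.9261; c_gold = (1−0.48)·y_gold ≈ 1.5216.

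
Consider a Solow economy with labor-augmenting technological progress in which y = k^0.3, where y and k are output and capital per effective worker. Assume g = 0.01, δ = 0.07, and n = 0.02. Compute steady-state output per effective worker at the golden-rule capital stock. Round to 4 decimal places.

The effective depreciation rate is n + g + δ = 0.02 + 0.01 + 0.07 = 0.1.
Setting f'(k) = n+g+δ gives 0.3·k^(0.3−1) = 0.1, hence k_gold = (0.3/0.1)^(1/0.7) ≈ 4.8040.
Output: y_gold = k_gold^0.3 = 4.8040^0.3 ≈ 1.6013.

y_gold ≈ 1.6013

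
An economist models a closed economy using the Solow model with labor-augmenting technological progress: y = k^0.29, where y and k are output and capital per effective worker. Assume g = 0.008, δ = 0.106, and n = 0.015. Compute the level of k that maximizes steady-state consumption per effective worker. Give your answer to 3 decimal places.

k_gold ≈ 3.130

n + g + δ = 0.015 + 0.008 + 0.106 = 0.129.
Golden rule sets MPK = n+g+δ: 0.29·k^(0.29−1) = 0.129, so k_gold = (0.29/0.129)^(1/0.71) ≈ 3.1297.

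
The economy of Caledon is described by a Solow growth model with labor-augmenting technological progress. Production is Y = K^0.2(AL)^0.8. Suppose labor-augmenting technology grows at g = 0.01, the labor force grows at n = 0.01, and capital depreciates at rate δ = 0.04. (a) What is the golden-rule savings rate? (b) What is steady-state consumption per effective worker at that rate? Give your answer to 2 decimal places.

Capital per effective worker breaks even when investment replaces (n + g + δ)·k; here n + g + δ = 0.06.
For Cobb-Douglas, s_gold equals capital's share: s_gold = 0.2.
Golden rule sets MPK = n+g+δ: 0.2·k^(0.2−1) = 0.06, so k_gold = (0.2/0.06)^(1/0.8) ≈ 4.5040.
y_gold = 4.5040^0.2 ≈ 1.3512; c_gold = (1−0.2)·y_gold ≈ 1.0810.

(a) s_gold = 0.20; (b) c_gold ≈ 1.08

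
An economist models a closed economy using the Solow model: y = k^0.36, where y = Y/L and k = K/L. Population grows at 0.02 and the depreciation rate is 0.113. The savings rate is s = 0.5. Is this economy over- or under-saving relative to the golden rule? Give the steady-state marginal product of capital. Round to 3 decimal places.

Break-even investment rate: n + δ = 0.02 + 0.113 = 0.133.
Steady-state k*: s·k^0.36 = 0.133·k gives k* = (0.5/0.133)^(1/0.64) ≈ 7.9181.
MPK = 0.36·7.9181^(-0.64) ≈ 0.0958.
MPK < n+δ = 0.133, so the economy is dynamically inefficient (over-saving).

over-saving; MPK ≈ 0.096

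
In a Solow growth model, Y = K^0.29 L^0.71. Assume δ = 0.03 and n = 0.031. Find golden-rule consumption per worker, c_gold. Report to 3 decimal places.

c_gold ≈ 1.342

The effective depreciation rate is n + δ = 0.031 + 0.03 = 0.061.
Golden rule sets MPK = n+δ: 0.29·k^(0.29−1) = 0.061, so k_gold = (0.29/0.061)^(1/0.71) ≈ 8.9870.
y_gold = 8.9870^0.29 ≈ 1.8904.
c_gold = y_gold − (n+δ)·k_gold = 1.8904 − 0.061·8.9870 ≈ 1.3422.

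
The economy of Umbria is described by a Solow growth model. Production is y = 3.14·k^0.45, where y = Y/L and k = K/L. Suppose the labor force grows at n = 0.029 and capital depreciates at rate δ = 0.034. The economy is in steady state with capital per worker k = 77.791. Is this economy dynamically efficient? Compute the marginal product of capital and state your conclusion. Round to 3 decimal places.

dynamically efficient; MPK ≈ 0.129

The effective depreciation rate is n + δ = 0.029 + 0.034 = 0.063.
MPK = 0.45·3.14·k^(0.45−1) = 0.45·3.14·77.791^(-0.55) ≈ 0.1289.
MPK > 0.063, so the economy is dynamically efficient (under-saving).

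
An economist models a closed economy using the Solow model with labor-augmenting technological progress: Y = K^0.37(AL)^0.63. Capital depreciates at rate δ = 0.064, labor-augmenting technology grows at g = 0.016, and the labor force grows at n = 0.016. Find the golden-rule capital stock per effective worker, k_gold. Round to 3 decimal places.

Break-even investment rate: n + g + δ = 0.016 + 0.016 + 0.064 = 0.096.
Golden rule sets MPK = n+g+δ: 0.37·k^(0.37−1) = 0.096, so k_gold = (0.37/0.096)^(1/0.63) ≈ 8.5123.

k_gold ≈ 8.512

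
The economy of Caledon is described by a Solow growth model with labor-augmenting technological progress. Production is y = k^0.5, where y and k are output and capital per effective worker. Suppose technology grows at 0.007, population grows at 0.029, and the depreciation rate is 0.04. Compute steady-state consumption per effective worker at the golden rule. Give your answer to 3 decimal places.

Break-even investment rate: n + g + δ = 0.029 + 0.007 + 0.04 = 0.076.
Maximizing c = f(k) − (n+g+δ)·k gives f'(k) = n+g+δ, i.e. 0.5·k^(0.5−1) = 0.076, so k_gold = (0.5/0.076)^(1/0.5) ≈ 43.2825.
y_gold = 43.2825^0.5 ≈ 6.5789.
c_gold = y_gold − (n+g+δ)·k_gold = 6.5789 − 0.076·43.2825 ≈ 3.2895.

c_gold ≈ 3.289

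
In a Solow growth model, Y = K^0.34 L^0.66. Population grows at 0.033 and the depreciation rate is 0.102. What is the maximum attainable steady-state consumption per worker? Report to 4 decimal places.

c_gold ≈ 1.0622

Break-even investment rate: n + δ = 0.033 + 0.102 = 0.135.
Golden rule sets MPK = n+δ: 0.34·k^(0.34−1) = 0.135, so k_gold = (0.34/0.135)^(1/0.66) ≈ 4.0532.
y_gold = 4.0532^0.34 ≈ 1.6094.
c_gold = y_gold − (n+δ)·k_gold = 1.6094 − 0.135·4.0532 ≈ 1.0622.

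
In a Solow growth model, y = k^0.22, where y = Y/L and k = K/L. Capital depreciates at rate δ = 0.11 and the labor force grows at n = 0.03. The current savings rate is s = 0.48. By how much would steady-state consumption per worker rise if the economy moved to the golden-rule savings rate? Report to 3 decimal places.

The effective depreciation rate is n + δ = 0.03 + 0.11 = 0.14.
Current steady state (s = 0.48): k* = (0.48/0.14)^(1/0.78) ≈ 4.8534, y* = 4.8534^0.22 ≈ 1.4156, c* = (1−0.48)·1.4156 ≈ 0.7361.
Setting f'(k) = n+δ gives 0.22·k^(0.22−1) = 0.14, hence k_gold = (0.22/0.14)^(1/0.78) ≈ 1.7851.
y_gold = 1.7851^0.22 ≈ 1.1360, c_gold = y_gold − 0.14·k_gold ≈ 0.8861.
Gain: Δc = 0.8861 − 0.7361 ≈ 0.1500.

Δc ≈ 0.150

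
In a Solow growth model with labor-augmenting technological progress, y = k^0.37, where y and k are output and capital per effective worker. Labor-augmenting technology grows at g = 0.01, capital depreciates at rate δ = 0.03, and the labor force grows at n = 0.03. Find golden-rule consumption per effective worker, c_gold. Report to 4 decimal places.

Break-even investment rate: n + g + δ = 0.03 + 0.01 + 0.03 = 0.07.
Setting f'(k) = n+g+δ gives 0.37·k^(0.37−1) = 0.07, hence k_gold = (0.37/0.07)^(1/0.63) ≈ 14.0535.
y_gold = 14.0535^0.37 ≈ 2.6588.
c_gold = y_gold − (n+g+δ)·k_gold = 2.6588 − 0.07·14.0535 ≈ 1.6750.

c_gold ≈ 1.6750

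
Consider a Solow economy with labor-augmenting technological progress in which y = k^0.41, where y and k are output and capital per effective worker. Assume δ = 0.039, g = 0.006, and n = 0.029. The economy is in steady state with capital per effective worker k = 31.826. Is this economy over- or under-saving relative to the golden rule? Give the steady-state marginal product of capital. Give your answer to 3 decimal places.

over-saving; MPK ≈ 0.053

Capital per effective worker breaks even when investment replaces (n + g + δ)·k; here n + g + δ = 0.074.
MPK = 0.41·k^(0.41−1) = 0.41·31.826^(-0.59) ≈ 0.0532.
MPK < 0.074, so the economy is dynamically inefficient (over-saving).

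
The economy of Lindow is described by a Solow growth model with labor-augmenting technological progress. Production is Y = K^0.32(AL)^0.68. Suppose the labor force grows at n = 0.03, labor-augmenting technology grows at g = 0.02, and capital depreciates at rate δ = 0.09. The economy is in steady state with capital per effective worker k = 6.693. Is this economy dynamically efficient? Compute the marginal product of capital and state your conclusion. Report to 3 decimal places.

dynamically inefficient; MPK ≈ 0.088

Capital per effective worker breaks even when investment replaces (n + g + δ)·k; here n + g + δ = 0.14.
MPK = 0.32·k^(0.32−1) = 0.32·6.693^(-0.68) ≈ 0.0878.
MPK < 0.14, so the economy is dynamically inefficient (over-saving).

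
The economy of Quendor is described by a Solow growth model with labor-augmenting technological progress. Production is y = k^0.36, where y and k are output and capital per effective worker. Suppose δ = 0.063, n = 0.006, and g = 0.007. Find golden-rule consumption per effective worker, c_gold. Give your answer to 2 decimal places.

c_gold ≈ 1.54

The effective depreciation rate is n + g + δ = 0.006 + 0.007 + 0.063 = 0.076.
Maximizing c = f(k) − (n+g+δ)·k gives f'(k) = n+g+δ, i.e. 0.36·k^(0.36−1) = 0.076, so k_gold = (0.36/0.076)^(1/0.64) ≈ 11.3619.
y_gold = 11.3619^0.36 ≈ 2.3986.
c_gold = y_gold − (n+g+δ)·k_gold = 2.3986 − 0.076·11.3619 ≈ 1.5351.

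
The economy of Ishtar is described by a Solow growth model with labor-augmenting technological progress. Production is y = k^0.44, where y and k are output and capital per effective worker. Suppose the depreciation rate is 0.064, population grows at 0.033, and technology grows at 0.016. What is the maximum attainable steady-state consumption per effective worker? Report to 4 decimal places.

c_gold ≈ 1.6295

Capital per effective worker breaks even when investment replaces (n + g + δ)·k; here n + g + δ = 0.113.
Setting f'(k) = n+g+δ gives 0.44·k^(0.44−1) = 0.113, hence k_gold = (0.44/0.113)^(1/0.56) ≈ 11.3303.
y_gold = 11.3303^0.44 ≈ 2.9098.
c_gold = y_gold − (n+g+δ)·k_gold = 2.9098 − 0.113·11.3303 ≈ 1.6295.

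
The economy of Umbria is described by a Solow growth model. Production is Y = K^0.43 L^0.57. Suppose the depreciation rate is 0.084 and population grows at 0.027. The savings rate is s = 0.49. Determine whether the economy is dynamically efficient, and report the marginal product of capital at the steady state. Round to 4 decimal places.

dynamically inefficient; MPK ≈ 0.0974

The effective depreciation rate is n + δ = 0.027 + 0.084 = 0.111.
Steady-state k*: s·k^0.43 = 0.111·k gives k* = (0.49/0.111)^(1/0.57) ≈ 13.5318.
MPK = 0.43·13.5318^(-0.57) ≈ 0.0974.
MPK < n+δ = 0.111, so the economy is dynamically inefficient (over-saving).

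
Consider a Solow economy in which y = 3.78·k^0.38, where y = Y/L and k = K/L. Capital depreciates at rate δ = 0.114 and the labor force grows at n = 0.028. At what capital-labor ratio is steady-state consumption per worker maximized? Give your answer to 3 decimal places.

Capital per worker breaks even when investment replaces (n + δ)·k; here n + δ = 0.142.
Golden rule sets MPK = n+δ: 0.38·3.78·k^(0.38−1) = 0.142, so k_gold = (0.38·3.78/0.142)^(1/0.62) ≈ 41.7779.

k_gold ≈ 41.778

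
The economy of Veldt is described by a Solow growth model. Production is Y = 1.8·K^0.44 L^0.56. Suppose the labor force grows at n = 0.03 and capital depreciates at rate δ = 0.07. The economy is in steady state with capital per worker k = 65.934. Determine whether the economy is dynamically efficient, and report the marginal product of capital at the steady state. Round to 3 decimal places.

dynamically inefficient; MPK ≈ 0.076

The effective depreciation rate is n + δ = 0.03 + 0.07 = 0.1.
MPK = 0.44·1.8·k^(0.44−1) = 0.44·1.8·65.934^(-0.56) ≈ 0.0759.
MPK < 0.1, so the economy is dynamically inefficient (over-saving).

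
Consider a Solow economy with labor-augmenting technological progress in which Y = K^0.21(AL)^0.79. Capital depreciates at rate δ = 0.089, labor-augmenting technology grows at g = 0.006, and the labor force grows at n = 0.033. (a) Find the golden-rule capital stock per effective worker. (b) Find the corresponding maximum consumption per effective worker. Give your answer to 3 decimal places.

(a) k_gold ≈ 1.871; (b) c_gold ≈ 0.901

Break-even investment rate: n + g + δ = 0.033 + 0.006 + 0.089 = 0.128.
Setting f'(k) = n+g+δ gives 0.21·k^(0.21−1) = 0.128, hence k_gold = (0.21/0.128)^(1/0.79) ≈ 1.8714.
y_gold = 1.8714^0.21 ≈ 1.1407; c_gold = y_gold − 0.128·k_gold ≈ 0.9011.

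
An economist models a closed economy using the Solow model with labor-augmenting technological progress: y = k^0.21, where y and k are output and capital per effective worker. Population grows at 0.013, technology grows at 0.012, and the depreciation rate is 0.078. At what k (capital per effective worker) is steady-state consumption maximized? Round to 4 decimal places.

The effective depreciation rate is n + g + δ = 0.013 + 0.012 + 0.078 = 0.103.
Maximizing c = f(k) − (n+g+δ)·k gives f'(k) = n+g+δ, i.e. 0.21·k^(0.21−1) = 0.103, so k_gold = (0.21/0.103)^(1/0.79) ≈ 2.4639.

k_gold ≈ 2.4639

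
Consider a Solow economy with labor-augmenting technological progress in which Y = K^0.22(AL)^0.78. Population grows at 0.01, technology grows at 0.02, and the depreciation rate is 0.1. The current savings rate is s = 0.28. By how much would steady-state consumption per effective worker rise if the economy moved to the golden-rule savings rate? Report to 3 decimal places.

Δc ≈ 0.011

Capital per effective worker breaks even when investment replaces (n + g + δ)·k; here n + g + δ = 0.13.
Current steady state (s = 0.28): k* = (0.28/0.13)^(1/0.78) ≈ 2.6742, y* = 2.6742^0.22 ≈ 1.2416, c* = (1−0.28)·1.2416 ≈ 0.8940.
Maximizing c = f(k) − (n+g+δ)·k gives f'(k) = n+g+δ, i.e. 0.22·k^(0.22−1) = 0.13, so k_gold = (0.22/0.13)^(1/0.78) ≈ 1.9630.
y_gold = 1.9630^0.22 ≈ 1.1600, c_gold = y_gold − 0.13·k_gold ≈ 0.9048.
Gain: Δc = 0.9048 − 0.8940 ≈ 0.0108.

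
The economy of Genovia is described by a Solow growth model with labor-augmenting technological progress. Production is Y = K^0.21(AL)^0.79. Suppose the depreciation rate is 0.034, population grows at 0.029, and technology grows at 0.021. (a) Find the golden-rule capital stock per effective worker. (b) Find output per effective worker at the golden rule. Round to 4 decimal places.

(a) k_gold ≈ 3.1895; (b) y_gold ≈ 1.2758

The effective depreciation rate is n + g + δ = 0.029 + 0.021 + 0.034 = 0.084.
Maximizing c = f(k) − (n+g+δ)·k gives f'(k) = n+g+δ, i.e. 0.21·k^(0.21−1) = 0.084, so k_gold = (0.21/0.084)^(1/0.79) ≈ 3.1895.
y_gold = 3.1895^0.21 ≈ 1.2758.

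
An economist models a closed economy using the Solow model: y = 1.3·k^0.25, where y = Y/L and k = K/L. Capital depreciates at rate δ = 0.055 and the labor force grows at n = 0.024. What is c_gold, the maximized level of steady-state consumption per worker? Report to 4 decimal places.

Capital per worker breaks even when investment replaces (n + δ)·k; here n + δ = 0.079.
Setting f'(k) = n+δ gives 0.25·1.3·k^(0.25−1) = 0.079, hence k_gold = (0.25·1.3/0.079)^(1/0.75) ≈ 6.5919.
y_gold = 1.3·6.5919^0.25 ≈ 2.0830.
c_gold = y_gold − (n+δ)·k_gold = 2.0830 − 0.079·6.5919 ≈ 1.5623.

c_gold ≈ 1.5623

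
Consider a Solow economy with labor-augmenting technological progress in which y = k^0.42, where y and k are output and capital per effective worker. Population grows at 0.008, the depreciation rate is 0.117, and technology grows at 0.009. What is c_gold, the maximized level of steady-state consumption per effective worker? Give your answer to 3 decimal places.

c_gold ≈ 1.326

n + g + δ = 0.008 + 0.009 + 0.117 = 0.134.
Setting f'(k) = n+g+δ gives 0.42·k^(0.42−1) = 0.134, hence k_gold = (0.42/0.134)^(1/0.58) ≈ 7.1684.
y_gold = 7.1684^0.42 ≈ 2.2871.
c_gold = y_gold − (n+g+δ)·k_gold = 2.2871 − 0.134·7.1684 ≈ 1.3265.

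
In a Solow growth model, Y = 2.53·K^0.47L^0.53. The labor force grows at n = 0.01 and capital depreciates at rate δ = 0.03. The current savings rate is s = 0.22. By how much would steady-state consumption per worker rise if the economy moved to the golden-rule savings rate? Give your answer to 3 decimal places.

Δc ≈ 6.769

Break-even investment rate: n + δ = 0.01 + 0.03 = 0.04.
Current steady state (s = 0.22): k* = (0.22·2.53/0.04)^(1/0.53) ≈ 143.7194, y* = 2.53·143.7194^0.47 ≈ 26.1308, c* = (1−0.22)·26.1308 ≈ 20.3820.
Golden rule sets MPK = n+δ: 0.47·2.53·k^(0.47−1) = 0.04, so k_gold = (0.47·2.53/0.04)^(1/0.53) ≈ 601.9274.
y_gold = 2.53·601.9274^0.47 ≈ 51.2279, c_gold = y_gold − 0.04·k_gold ≈ 27.1508.
Gain: Δc = 27.1508 − 20.3820 ≈ 6.7687.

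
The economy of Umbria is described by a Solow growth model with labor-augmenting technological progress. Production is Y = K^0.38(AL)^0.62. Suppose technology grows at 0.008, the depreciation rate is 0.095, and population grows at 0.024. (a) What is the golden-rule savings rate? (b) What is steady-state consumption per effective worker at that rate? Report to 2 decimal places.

n + g + δ = 0.024 + 0.008 + 0.095 = 0.127.
For Cobb-Douglas, s_gold equals capital's share: s_gold = 0.38.
Setting f'(k) = n+g+δ gives 0.38·k^(0.38−1) = 0.127, hence k_gold = (0.38/0.127)^(1/0.62) ≈ 5.8575.
y_gold = 5.8575^0.38 ≈ 1.9576; c_gold = (1−0.38)·y_gold ≈ 1.2137.

(a) s_gold = 0.38; (b) c_gold ≈ 1.21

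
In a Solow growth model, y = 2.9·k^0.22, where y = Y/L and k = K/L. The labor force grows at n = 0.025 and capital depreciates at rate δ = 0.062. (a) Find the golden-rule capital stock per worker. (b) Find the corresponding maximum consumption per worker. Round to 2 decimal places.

Break-even investment rate: n + δ = 0.025 + 0.062 = 0.087.
At the golden rule the marginal product of capital equals n+δ: 0.22·2.9·k^(0.22−1) = 0.087. Solving, k_gold = (0.22·2.9/0.087)^(1/0.78) ≈ 12.8635.
y_gold = 2.9·12.8635^0.22 ≈ 5.0869; c_gold = y_gold − 0.087·k_gold ≈ 3.9678.

(a) k_gold ≈ 12.86; (b) c_gold ≈ 3.97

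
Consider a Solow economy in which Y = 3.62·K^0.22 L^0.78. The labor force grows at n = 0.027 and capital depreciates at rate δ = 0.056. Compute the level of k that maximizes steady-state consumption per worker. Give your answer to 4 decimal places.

Capital per worker breaks even when investment replaces (n + δ)·k; here n + δ = 0.083.
At the golden rule the marginal product of capital equals n+δ: 0.22·3.62·k^(0.22−1) = 0.083. Solving, k_gold = (0.22·3.62/0.083)^(1/0.78) ≈ 18.1569.

k_gold ≈ 18.1569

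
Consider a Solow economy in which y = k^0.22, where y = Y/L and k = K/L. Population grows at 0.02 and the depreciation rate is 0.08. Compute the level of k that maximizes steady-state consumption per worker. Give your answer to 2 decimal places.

k_gold ≈ 2.75

The effective depreciation rate is n + δ = 0.02 + 0.08 = 0.1.
At the golden rule the marginal product of capital equals n+δ: 0.22·k^(0.22−1) = 0.1. Solving, k_gold = (0.22/0.1)^(1/0.78) ≈ 2.7479.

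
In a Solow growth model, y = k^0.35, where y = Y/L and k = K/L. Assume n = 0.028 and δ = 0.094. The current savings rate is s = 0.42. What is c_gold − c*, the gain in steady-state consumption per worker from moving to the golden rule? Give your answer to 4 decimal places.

Δc ≈ 0.0179

Capital per worker breaks even when investment replaces (n + δ)·k; here n + δ = 0.122.
Current steady state (s = 0.42): k* = (0.42/0.122)^(1/0.65) ≈ 6.6986, y* = 6.6986^0.35 ≈ 1.9458, c* = (1−0.42)·1.9458 ≈ 1.1286.
Setting f'(k) = n+δ gives 0.35·k^(0.35−1) = 0.122, hence k_gold = (0.35/0.122)^(1/0.65) ≈ 5.0602.
y_gold = 5.0602^0.35 ≈ 1.7638, c_gold = y_gold − 0.122·k_gold ≈ 1.1465.
Gain: Δc = 1.1465 − 1.1286 ≈ 0.0179.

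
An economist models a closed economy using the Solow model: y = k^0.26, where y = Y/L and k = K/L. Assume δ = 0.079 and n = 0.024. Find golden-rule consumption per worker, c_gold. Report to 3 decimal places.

c_gold ≈ 1.025

Capital per worker breaks even when investment replaces (n + δ)·k; here n + δ = 0.103.
Maximizing c = f(k) − (n+δ)·k gives f'(k) = n+δ, i.e. 0.26·k^(0.26−1) = 0.103, so k_gold = (0.26/0.103)^(1/0.74) ≈ 3.4948.
y_gold = 3.4948^0.26 ≈ 1.3845.
c_gold = y_gold − (n+δ)·k_gold = 1.3845 − 0.103·3.4948 ≈ 1.0245.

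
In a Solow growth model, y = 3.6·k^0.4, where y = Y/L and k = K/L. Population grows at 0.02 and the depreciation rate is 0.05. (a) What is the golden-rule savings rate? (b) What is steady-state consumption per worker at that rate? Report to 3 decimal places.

(a) s_gold = 0.400; (b) c_gold ≈ 16.217

The effective depreciation rate is n + δ = 0.02 + 0.05 = 0.07.
For Cobb-Douglas, s_gold equals capital's share: s_gold = 0.4.
Maximizing c = f(k) − (n+δ)·k gives f'(k) = n+δ, i.e. 0.4·3.6·k^(0.4−1) = 0.07, so k_gold = (0.4·3.6/0.07)^(1/0.6) ≈ 154.4451.
y_gold = 3.6·154.4451^0.4 ≈ 27.0279; c_gold = (1−0.4)·y_gold ≈ 16.2167.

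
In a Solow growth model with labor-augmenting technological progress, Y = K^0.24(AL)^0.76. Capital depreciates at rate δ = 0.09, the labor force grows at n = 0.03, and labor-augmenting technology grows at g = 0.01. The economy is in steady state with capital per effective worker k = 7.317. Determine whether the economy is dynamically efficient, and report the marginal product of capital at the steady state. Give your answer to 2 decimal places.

dynamically inefficient; MPK ≈ 0.05

Capital per effective worker breaks even when investment replaces (n + g + δ)·k; here n + g + δ = 0.13.
MPK = 0.24·k^(0.24−1) = 0.24·7.317^(-0.76) ≈ 0.0529.
MPK < 0.13, so the economy is dynamically inefficient (over-saving).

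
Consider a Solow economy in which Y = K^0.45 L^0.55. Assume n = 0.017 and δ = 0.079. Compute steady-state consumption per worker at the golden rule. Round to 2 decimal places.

The effective depreciation rate is n + δ = 0.017 + 0.079 = 0.096.
At the golden rule the marginal product of capital equals n+δ: 0.45·k^(0.45−1) = 0.096. Solving, k_gold = (0.45/0.096)^(1/0.55) ≈ 16.5918.
y_gold = 16.5918^0.45 ≈ 3.5396.
c_gold = y_gold − (n+δ)·k_gold = 3.5396 − 0.096·16.5918 ≈ 1.9468.

c_gold ≈ 1.95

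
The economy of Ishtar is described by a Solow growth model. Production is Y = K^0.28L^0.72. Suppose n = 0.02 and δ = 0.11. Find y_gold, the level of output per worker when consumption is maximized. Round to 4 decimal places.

y_gold ≈ 1.3477

Break-even investment rate: n + δ = 0.02 + 0.11 = 0.13.
At the golden rule the marginal product of capital equals n+δ: 0.28·k^(0.28−1) = 0.13. Solving, k_gold = (0.28/0.13)^(1/0.72) ≈ 2.9027.
Output: y_gold = k_gold^0.28 = 2.9027^0.28 ≈ 1.3477.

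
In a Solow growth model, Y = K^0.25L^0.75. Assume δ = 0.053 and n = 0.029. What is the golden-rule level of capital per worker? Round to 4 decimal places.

k_gold ≈ 4.4208

The effective depreciation rate is n + δ = 0.029 + 0.053 = 0.082.
Setting f'(k) = n+δ gives 0.25·k^(0.25−1) = 0.082, hence k_gold = (0.25/0.082)^(1/0.75) ≈ 4.4208.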